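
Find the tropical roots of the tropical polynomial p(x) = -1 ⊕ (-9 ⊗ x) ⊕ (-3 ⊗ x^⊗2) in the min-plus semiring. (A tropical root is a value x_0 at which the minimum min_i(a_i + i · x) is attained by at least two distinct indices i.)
Roots: {-6, 8}

Each tropical root is a break point of the lower envelope of the lines y = a_i + i · x (there are 3 lines, with slopes 0, 1, ..., 2). Only the lines that attain the minimum somewhere contribute to roots; other lines are dominated. Here the surviving (envelope) indices are i = 2, i = 1, i = 0.
Intersections between consecutive envelope lines give the roots: for adjacent envelope indices i < j the intersection is x = (a_i − a_j) / (j − i). Reading off the sorted break points: {-6, 8}.
Verification: at each break x_0, at least two indices attain the minimum of min_i(a_i + i · x_0).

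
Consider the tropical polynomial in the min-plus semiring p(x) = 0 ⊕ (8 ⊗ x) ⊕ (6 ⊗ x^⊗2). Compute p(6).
p(6) = 0

A tropical monomial a ⊗ x^⊗i evaluates to a + i · x. Evaluating each term at x = 6:
  Term 0 contributes 0 + 0 · 6 = 0
  Term 1 contributes 8 + 1 · 6 = 14
  Term 2 contributes 6 + 2 · 6 = 18
p(6) = ⊕ of these = min[0, 14, 18] = 0.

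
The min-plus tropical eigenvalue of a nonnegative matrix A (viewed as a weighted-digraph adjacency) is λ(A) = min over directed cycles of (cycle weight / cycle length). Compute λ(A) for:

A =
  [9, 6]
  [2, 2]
λ(A) = 2

Enumerate directed cycles and compute their means (weight / length). Sample:
  cycle 0 → 0: weight = 9, length = 1, mean = 9/1 ≈ 9.000
  cycle 1 → 1: weight = 2, length = 1, mean = 2/1 ≈ 2.000
  cycle 0 → 1 → 0: weight = 8, length = 2, mean = 8/2 ≈ 4.000
  cycle 1 → 0 → 1: weight = 8, length = 2, mean = 8/2 ≈ 4.000
Minimum mean = 2.000, attained e.g. along the cycle 1 → 1 with weight 2 and length 1. So λ(A) = 2/1 = 2.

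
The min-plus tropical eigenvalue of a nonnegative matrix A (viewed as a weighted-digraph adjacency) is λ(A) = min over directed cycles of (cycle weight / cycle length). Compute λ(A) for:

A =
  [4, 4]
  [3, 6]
λ(A) = 7/2

Enumerate directed cycles and compute their means (weight / length). Sample:
  cycle 0 → 0: weight = 4, length = 1, mean = 4/1 ≈ 4.000
  cycle 1 → 1: weight = 6, length = 1, mean = 6/1 ≈ 6.000
  cycle 0 → 1 → 0: weight = 7, length = 2, mean = 7/2 ≈ 3.500
  cycle 1 → 0 → 1: weight = 7, length = 2, mean = 7/2 ≈ 3.500
Minimum mean = 3.500, attained e.g. along the cycle 0 → 1 → 0 with weight 7 and length 2. So λ(A) = 7/2 = 7/2.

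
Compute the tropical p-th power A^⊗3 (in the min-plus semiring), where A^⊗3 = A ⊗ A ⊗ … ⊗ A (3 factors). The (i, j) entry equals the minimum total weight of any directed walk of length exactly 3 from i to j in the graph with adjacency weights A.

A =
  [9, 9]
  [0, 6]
A^⊗3 =
  [15, 18]
  [9, 15]

Each entry (A^⊗3)_ij equals the minimum over all length-3 walks i = v_0 → v_1 → … → v_3 = j of Σ_t A[v_t][v_{t+1}]. For example, for (i, j) = (0, 1) we minimise over 4 possible intermediate vertex sequences; the minimum is 18, attained along the walk 0 → 1 → 0 → 1.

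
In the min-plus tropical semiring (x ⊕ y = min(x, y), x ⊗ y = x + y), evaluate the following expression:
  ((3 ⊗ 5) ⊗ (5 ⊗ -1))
((3 ⊗ 5) ⊗ (5 ⊗ -1)) = 12

Expand innermost to outermost. Recall ⊕ takes the minimum of its arguments and ⊗ takes their sum. Working out the expression ((3 ⊗ 5) ⊗ (5 ⊗ -1)) gives 12.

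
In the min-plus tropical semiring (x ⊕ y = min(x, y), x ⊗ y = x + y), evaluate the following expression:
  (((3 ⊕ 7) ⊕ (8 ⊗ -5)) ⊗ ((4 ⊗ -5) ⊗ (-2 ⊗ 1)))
(((3 ⊕ 7) ⊕ (8 ⊗ -5)) ⊗ ((4 ⊗ -5) ⊗ (-2 ⊗ 1))) = 1

Expand innermost to outermost. Recall ⊕ takes the minimum of its arguments and ⊗ takes their sum. Working out the expression (((3 ⊕ 7) ⊕ (8 ⊗ -5)) ⊗ ((4 ⊗ -5) ⊗ (-2 ⊗ 1))) gives 1.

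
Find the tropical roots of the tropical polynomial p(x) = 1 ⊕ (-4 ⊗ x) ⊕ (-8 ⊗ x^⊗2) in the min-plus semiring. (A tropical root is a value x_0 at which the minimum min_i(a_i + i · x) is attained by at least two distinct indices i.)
Roots: {4, 5}

Each tropical root is a break point of the lower envelope of the lines y = a_i + i · x (there are 3 lines, with slopes 0, 1, ..., 2). Only the lines that attain the minimum somewhere contribute to roots; other lines are dominated. Here the surviving (envelope) indices are i = 2, i = 1, i = 0.
Intersections between consecutive envelope lines give the roots: for adjacent envelope indices i < j the intersection is x = (a_i − a_j) / (j − i). Reading off the sorted break points: {4, 5}.
Verification: at each break x_0, at least two indices attain the minimum of min_i(a_i + i · x_0).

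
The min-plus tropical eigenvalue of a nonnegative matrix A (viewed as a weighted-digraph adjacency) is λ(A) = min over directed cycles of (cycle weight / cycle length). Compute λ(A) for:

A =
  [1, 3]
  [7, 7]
λ(A) = 1

Enumerate directed cycles and compute their means (weight / length). Sample:
  cycle 0 → 0: weight = 1, length = 1, mean = 1/1 ≈ 1.000
  cycle 1 → 1: weight = 7, length = 1, mean = 7/1 ≈ 7.000
  cycle 0 → 1 → 0: weight = 10, length = 2, mean = 10/2 ≈ 5.000
  cycle 1 → 0 → 1: weight = 10, length = 2, mean = 10/2 ≈ 5.000
Minimum mean = 1.000, attained e.g. along the cycle 0 → 0 with weight 1 and length 1. So λ(A) = 1/1 = 1.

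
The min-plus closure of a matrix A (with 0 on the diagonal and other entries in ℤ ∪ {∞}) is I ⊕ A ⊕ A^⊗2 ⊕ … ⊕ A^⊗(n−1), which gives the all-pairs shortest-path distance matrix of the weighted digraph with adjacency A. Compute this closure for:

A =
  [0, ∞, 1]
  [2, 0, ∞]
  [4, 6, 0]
Closure =
  [0, 7, 1]
  [2, 0, 3]
  [4, 6, 0]

This is the Floyd-Warshall all-pairs shortest-path computation. For each intermediate vertex k = 0, 1, …, 2, update dist[i][j] ← min(dist[i][j], dist[i][k] + dist[k][j]). The final matrix gives, for each (i, j), the minimum total weight of any directed path from i to j (possibly empty when i = j).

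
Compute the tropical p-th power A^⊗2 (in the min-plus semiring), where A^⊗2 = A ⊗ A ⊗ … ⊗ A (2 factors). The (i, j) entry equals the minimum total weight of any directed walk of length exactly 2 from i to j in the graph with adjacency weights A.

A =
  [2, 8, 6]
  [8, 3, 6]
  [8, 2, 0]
A^⊗2 =
  [4, 8, 6]
  [10, 6, 6]
  [8, 2, 0]

Each entry (A^⊗2)_ij equals the minimum over all length-2 walks i = v_0 → v_1 → … → v_2 = j of Σ_t A[v_t][v_{t+1}]. For example, for (i, j) = (0, 2) we minimise over 3 possible intermediate vertex sequences; the minimum is 6, attained along the walk 0 → 2 → 2.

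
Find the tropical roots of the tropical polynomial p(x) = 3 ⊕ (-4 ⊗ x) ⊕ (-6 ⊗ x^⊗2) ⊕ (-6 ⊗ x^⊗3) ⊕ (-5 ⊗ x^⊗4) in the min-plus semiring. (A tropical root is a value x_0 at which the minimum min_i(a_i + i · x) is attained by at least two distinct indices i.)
Roots: {-1, 0, 2, 7}

Each tropical root is a break point of the lower envelope of the lines y = a_i + i · x (there are 5 lines, with slopes 0, 1, ..., 4). Only the lines that attain the minimum somewhere contribute to roots; other lines are dominated. Here the surviving (envelope) indices are i = 4, i = 3, i = 2, i = 1, i = 0.
Intersections between consecutive envelope lines give the roots: for adjacent envelope indices i < j the intersection is x = (a_i − a_j) / (j − i). Reading off the sorted break points: {-1, 0, 2, 7}.
Verification: at each break x_0, at least two indices attain the minimum of min_i(a_i + i · x_0).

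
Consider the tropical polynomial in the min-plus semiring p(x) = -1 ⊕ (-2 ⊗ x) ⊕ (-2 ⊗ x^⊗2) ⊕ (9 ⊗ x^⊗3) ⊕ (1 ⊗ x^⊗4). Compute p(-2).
p(-2) = -7

A tropical monomial a ⊗ x^⊗i evaluates to a + i · x. Evaluating each term at x = -2:
  Term 0 contributes -1 + 0 · -2 = -1
  Term 1 contributes -2 + 1 · -2 = -4
  Term 2 contributes -2 + 2 · -2 = -6
  Term 3 contributes 9 + 3 · -2 = 3
  Term 4 contributes 1 + 4 · -2 = -7
p(-2) = ⊕ of these = min[-1, -4, -6, 3, -7] = -7.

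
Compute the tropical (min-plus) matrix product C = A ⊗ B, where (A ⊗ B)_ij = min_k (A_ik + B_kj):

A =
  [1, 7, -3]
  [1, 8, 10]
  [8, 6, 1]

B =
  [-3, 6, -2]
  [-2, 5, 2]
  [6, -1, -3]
A ⊗ B =
  [-2, -4, -6]
  [-2, 7, -1]
  [4, 0, -2]

Apply the min-plus product entry-by-entry:
  C[0][0] = min over k of (A[0][0] + B[0][0] = 1 + -3 = -2, A[0][1] + B[1][0] = 7 + -2 = 5, A[0][2] + B[2][0] = -3 + 6 = 3) = -2 (attained at k = 0)
  C[0][1] = min over k of (A[0][0] + B[0][1] = 1 + 6 = 7, A[0][1] + B[1][1] = 7 + 5 = 12, A[0][2] + B[2][1] = -3 + -1 = -4) = -4 (attained at k = 2)
  C[0][2] = min over k of (A[0][0] + B[0][2] = 1 + -2 = -1, A[0][1] + B[1][2] = 7 + 2 = 9, A[0][2] + B[2][2] = -3 + -3 = -6) = -6 (attained at k = 2)
  C[1][0] = min over k of (A[1][0] + B[0][0] = 1 + -3 = -2, A[1][1] + B[1][0] = 8 + -2 = 6, A[1][2] + B[2][0] = 10 + 6 = 16) = -2 (attained at k = 0)
  C[1][1] = min over k of (A[1][0] + B[0][1] = 1 + 6 = 7, A[1][1] + B[1][1] = 8 + 5 = 13, A[1][2] + B[2][1] = 10 + -1 = 9) = 7 (attained at k = 0)
  C[1][2] = min over k of (A[1][0] + B[0][2] = 1 + -2 = -1, A[1][1] + B[1][2] = 8 + 2 = 10, A[1][2] + B[2][2] = 10 + -3 = 7) = -1 (attained at k = 0)
  C[2][0] = min over k of (A[2][0] + B[0][0] = 8 + -3 = 5, A[2][1] + B[1][0] = 6 + -2 = 4, A[2][2] + B[2][0] = 1 + 6 = 7) = 4 (attained at k = 1)
  C[2][1] = min over k of (A[2][0] + B[0][1] = 8 + 6 = 14, A[2][1] + B[1][1] = 6 + 5 = 11, A[2][2] + B[2][1] = 1 + -1 = 0) = 0 (attained at k = 2)
  C[2][2] = min over k of (A[2][0] + B[0][2] = 8 + -2 = 6, A[2][1] + B[1][2] = 6 + 2 = 8, A[2][2] + B[2][2] = 1 + -3 = -2) = -2 (attained at k = 2)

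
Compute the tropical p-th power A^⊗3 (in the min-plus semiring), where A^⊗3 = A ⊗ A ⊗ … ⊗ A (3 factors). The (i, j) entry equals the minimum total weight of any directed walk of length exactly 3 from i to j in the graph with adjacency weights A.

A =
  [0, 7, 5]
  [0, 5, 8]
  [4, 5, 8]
A^⊗3 =
  [0, 7, 5]
  [0, 7, 5]
  [4, 11, 9]

Each entry (A^⊗3)_ij equals the minimum over all length-3 walks i = v_0 → v_1 → … → v_3 = j of Σ_t A[v_t][v_{t+1}]. For example, for (i, j) = (0, 2) we minimise over 9 possible intermediate vertex sequences; the minimum is 5, attained along the walk 0 → 0 → 0 → 2.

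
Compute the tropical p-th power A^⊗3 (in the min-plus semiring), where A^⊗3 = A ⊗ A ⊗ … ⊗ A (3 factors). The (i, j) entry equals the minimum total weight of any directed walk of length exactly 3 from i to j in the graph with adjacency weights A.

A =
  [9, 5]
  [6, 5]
A^⊗3 =
  [16, 15]
  [16, 15]

Each entry (A^⊗3)_ij equals the minimum over all length-3 walks i = v_0 → v_1 → … → v_3 = j of Σ_t A[v_t][v_{t+1}]. For example, for (i, j) = (0, 1) we minimise over 4 possible intermediate vertex sequences; the minimum is 15, attained along the walk 0 → 1 → 1 → 1.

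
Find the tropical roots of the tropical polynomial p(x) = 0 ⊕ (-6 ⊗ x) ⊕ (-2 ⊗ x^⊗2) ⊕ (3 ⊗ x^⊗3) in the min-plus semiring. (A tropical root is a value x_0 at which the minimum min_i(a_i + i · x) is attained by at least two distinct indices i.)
Roots: {-5, -4, 6}

Each tropical root is a break point of the lower envelope of the lines y = a_i + i · x (there are 4 lines, with slopes 0, 1, ..., 3). Only the lines that attain the minimum somewhere contribute to roots; other lines are dominated. Here the surviving (envelope) indices are i = 3, i = 2, i = 1, i = 0.
Intersections between consecutive envelope lines give the roots: for adjacent envelope indices i < j the intersection is x = (a_i − a_j) / (j − i). Reading off the sorted break points: {-5, -4, 6}.
Verification: at each break x_0, at least two indices attain the minimum of min_i(a_i + i · x_0).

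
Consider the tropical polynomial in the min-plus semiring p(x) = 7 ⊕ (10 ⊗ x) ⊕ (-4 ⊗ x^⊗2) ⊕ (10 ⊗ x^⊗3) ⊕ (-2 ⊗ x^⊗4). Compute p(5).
p(5) = 6

A tropical monomial a ⊗ x^⊗i evaluates to a + i · x. Evaluating each term at x = 5:
  Term 0 contributes 7 + 0 · 5 = 7
  Term 1 contributes 10 + 1 · 5 = 15
  Term 2 contributes -4 + 2 · 5 = 6
  Term 3 contributes 10 + 3 · 5 = 25
  Term 4 contributes -2 + 4 · 5 = 18
p(5) = ⊕ of these = min[7, 15, 6, 25, 18] = 6.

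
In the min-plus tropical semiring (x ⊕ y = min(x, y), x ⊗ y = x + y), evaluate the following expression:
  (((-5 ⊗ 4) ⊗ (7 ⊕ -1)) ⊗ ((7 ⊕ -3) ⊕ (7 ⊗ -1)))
(((-5 ⊗ 4) ⊗ (7 ⊕ -1)) ⊗ ((7 ⊕ -3) ⊕ (7 ⊗ -1))) = -5

Expand innermost to outermost. Recall ⊕ takes the minimum of its arguments and ⊗ takes their sum. Working out the expression (((-5 ⊗ 4) ⊗ (7 ⊕ -1)) ⊗ ((7 ⊕ -3) ⊕ (7 ⊗ -1))) gives -5.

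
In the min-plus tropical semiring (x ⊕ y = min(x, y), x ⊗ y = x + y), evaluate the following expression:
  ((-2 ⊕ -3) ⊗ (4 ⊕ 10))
((-2 ⊕ -3) ⊗ (4 ⊕ 10)) = 1

Expand innermost to outermost. Recall ⊕ takes the minimum of its arguments and ⊗ takes their sum. Working out the expression ((-2 ⊕ -3) ⊗ (4 ⊕ 10)) gives 1.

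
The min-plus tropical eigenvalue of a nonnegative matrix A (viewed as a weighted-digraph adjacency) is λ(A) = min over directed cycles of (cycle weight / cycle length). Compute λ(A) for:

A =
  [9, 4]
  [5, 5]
λ(A) = 9/2

Enumerate directed cycles and compute their means (weight / length). Sample:
  cycle 0 → 0: weight = 9, length = 1, mean = 9/1 ≈ 9.000
  cycle 1 → 1: weight = 5, length = 1, mean = 5/1 ≈ 5.000
  cycle 0 → 1 → 0: weight = 9, length = 2, mean = 9/2 ≈ 4.500
  cycle 1 → 0 → 1: weight = 9, length = 2, mean = 9/2 ≈ 4.500
Minimum mean = 4.500, attained e.g. along the cycle 0 → 1 → 0 with weight 9 and length 2. So λ(A) = 9/2 = 9/2.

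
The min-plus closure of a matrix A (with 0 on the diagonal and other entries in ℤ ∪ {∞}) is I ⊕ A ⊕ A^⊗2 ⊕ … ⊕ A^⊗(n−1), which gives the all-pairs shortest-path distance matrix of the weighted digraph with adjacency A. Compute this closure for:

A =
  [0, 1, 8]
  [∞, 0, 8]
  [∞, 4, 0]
Closure =
  [0, 1, 8]
  [∞, 0, 8]
  [∞, 4, 0]

This is the Floyd-Warshall all-pairs shortest-path computation. For each intermediate vertex k = 0, 1, …, 2, update dist[i][j] ← min(dist[i][j], dist[i][k] + dist[k][j]). The final matrix gives, for each (i, j), the minimum total weight of any directed path from i to j (possibly empty when i = j).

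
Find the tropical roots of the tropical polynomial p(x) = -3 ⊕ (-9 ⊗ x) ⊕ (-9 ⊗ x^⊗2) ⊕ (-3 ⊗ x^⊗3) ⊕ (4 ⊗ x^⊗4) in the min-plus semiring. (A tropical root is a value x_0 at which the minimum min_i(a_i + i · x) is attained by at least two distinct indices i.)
Roots: {-7, -6, 0, 6}

Each tropical root is a break point of the lower envelope of the lines y = a_i + i · x (there are 5 lines, with slopes 0, 1, ..., 4). Only the lines that attain the minimum somewhere contribute to roots; other lines are dominated. Here the surviving (envelope) indices are i = 4, i = 3, i = 2, i = 1, i = 0.
Intersections between consecutive envelope lines give the roots: for adjacent envelope indices i < j the intersection is x = (a_i − a_j) / (j − i). Reading off the sorted break points: {-7, -6, 0, 6}.
Verification: at each break x_0, at least two indices attain the minimum of min_i(a_i + i · x_0).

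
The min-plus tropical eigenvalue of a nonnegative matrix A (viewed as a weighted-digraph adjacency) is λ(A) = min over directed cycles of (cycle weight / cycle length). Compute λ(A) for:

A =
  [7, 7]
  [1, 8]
λ(A) = 4

Enumerate directed cycles and compute their means (weight / length). Sample:
  cycle 0 → 0: weight = 7, length = 1, mean = 7/1 ≈ 7.000
  cycle 1 → 1: weight = 8, length = 1, mean = 8/1 ≈ 8.000
  cycle 0 → 1 → 0: weight = 8, length = 2, mean = 8/2 ≈ 4.000
  cycle 1 → 0 → 1: weight = 8, length = 2, mean = 8/2 ≈ 4.000
Minimum mean = 4.000, attained e.g. along the cycle 0 → 1 → 0 with weight 8 and length 2. So λ(A) = 8/2 = 4.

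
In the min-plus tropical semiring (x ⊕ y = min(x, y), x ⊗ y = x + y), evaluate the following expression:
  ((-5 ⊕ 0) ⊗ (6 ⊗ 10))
((-5 ⊕ 0) ⊗ (6 ⊗ 10)) = 11

Expand innermost to outermost. Recall ⊕ takes the minimum of its arguments and ⊗ takes their sum. Working out the expression ((-5 ⊕ 0) ⊗ (6 ⊗ 10)) gives 11.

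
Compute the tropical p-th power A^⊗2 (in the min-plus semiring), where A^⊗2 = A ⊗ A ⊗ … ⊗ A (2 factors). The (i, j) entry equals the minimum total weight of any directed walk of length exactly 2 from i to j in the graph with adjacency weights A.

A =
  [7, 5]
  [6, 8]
A^⊗2 =
  [11, 12]
  [13, 11]

Each entry (A^⊗2)_ij equals the minimum over all length-2 walks i = v_0 → v_1 → … → v_2 = j of Σ_t A[v_t][v_{t+1}]. For example, for (i, j) = (0, 1) we minimise over 2 possible intermediate vertex sequences; the minimum is 12, attained along the walk 0 → 0 → 1.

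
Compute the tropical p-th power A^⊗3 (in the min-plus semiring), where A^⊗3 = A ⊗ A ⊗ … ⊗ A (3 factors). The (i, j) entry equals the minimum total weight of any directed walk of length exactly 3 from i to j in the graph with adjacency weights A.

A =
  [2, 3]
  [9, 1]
A^⊗3 =
  [6, 5]
  [11, 3]

Each entry (A^⊗3)_ij equals the minimum over all length-3 walks i = v_0 → v_1 → … → v_3 = j of Σ_t A[v_t][v_{t+1}]. For example, for (i, j) = (0, 1) we minimise over 4 possible intermediate vertex sequences; the minimum is 5, attained along the walk 0 → 1 → 1 → 1.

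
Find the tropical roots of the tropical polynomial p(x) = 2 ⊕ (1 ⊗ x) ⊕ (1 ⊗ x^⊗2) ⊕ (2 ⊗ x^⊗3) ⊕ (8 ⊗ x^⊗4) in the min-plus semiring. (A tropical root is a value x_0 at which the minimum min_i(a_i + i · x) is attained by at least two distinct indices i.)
Roots: {-6, -1, 0, 1}

Each tropical root is a break point of the lower envelope of the lines y = a_i + i · x (there are 5 lines, with slopes 0, 1, ..., 4). Only the lines that attain the minimum somewhere contribute to roots; other lines are dominated. Here the surviving (envelope) indices are i = 4, i = 3, i = 2, i = 1, i = 0.
Intersections between consecutive envelope lines give the roots: for adjacent envelope indices i < j the intersection is x = (a_i − a_j) / (j − i). Reading off the sorted break points: {-6, -1, 0, 1}.
Verification: at each break x_0, at least two indices attain the minimum of min_i(a_i + i · x_0).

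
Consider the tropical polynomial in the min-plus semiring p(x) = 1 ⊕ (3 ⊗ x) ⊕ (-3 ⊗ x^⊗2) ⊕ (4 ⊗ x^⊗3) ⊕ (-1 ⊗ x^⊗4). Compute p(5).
p(5) = 1

A tropical monomial a ⊗ x^⊗i evaluates to a + i · x. Evaluating each term at x = 5:
  Term 0 contributes 1 + 0 · 5 = 1
  Term 1 contributes 3 + 1 · 5 = 8
  Term 2 contributes -3 + 2 · 5 = 7
  Term 3 contributes 4 + 3 · 5 = 19
  Term 4 contributes -1 + 4 · 5 = 19
p(5) = ⊕ of these = min[1, 8, 7, 19, 19] = 1.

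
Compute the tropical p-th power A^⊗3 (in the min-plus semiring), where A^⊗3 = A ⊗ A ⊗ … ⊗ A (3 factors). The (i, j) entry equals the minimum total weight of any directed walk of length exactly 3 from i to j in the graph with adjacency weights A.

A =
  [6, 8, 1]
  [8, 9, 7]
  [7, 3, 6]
A^⊗3 =
  [12, 10, 9]
  [16, 12, 15]
  [15, 11, 12]

Each entry (A^⊗3)_ij equals the minimum over all length-3 walks i = v_0 → v_1 → … → v_3 = j of Σ_t A[v_t][v_{t+1}]. For example, for (i, j) = (0, 2) we minimise over 9 possible intermediate vertex sequences; the minimum is 9, attained along the walk 0 → 2 → 0 → 2.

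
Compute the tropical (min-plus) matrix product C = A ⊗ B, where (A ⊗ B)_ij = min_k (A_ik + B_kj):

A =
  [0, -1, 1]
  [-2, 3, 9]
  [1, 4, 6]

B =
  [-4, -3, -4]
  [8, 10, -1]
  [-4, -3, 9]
A ⊗ B =
  [-4, -3, -4]
  [-6, -5, -6]
  [-3, -2, -3]

Apply the min-plus product entry-by-entry:
  C[0][0] = min over k of (A[0][0] + B[0][0] = 0 + -4 = -4, A[0][1] + B[1][0] = -1 + 8 = 7, A[0][2] + B[2][0] = 1 + -4 = -3) = -4 (attained at k = 0)
  C[0][1] = min over k of (A[0][0] + B[0][1] = 0 + -3 = -3, A[0][1] + B[1][1] = -1 + 10 = 9, A[0][2] + B[2][1] = 1 + -3 = -2) = -3 (attained at k = 0)
  C[0][2] = min over k of (A[0][0] + B[0][2] = 0 + -4 = -4, A[0][1] + B[1][2] = -1 + -1 = -2, A[0][2] + B[2][2] = 1 + 9 = 10) = -4 (attained at k = 0)
  C[1][0] = min over k of (A[1][0] + B[0][0] = -2 + -4 = -6, A[1][1] + B[1][0] = 3 + 8 = 11, A[1][2] + B[2][0] = 9 + -4 = 5) = -6 (attained at k = 0)
  C[1][1] = min over k of (A[1][0] + B[0][1] = -2 + -3 = -5, A[1][1] + B[1][1] = 3 + 10 = 13, A[1][2] + B[2][1] = 9 + -3 = 6) = -5 (attained at k = 0)
  C[1][2] = min over k of (A[1][0] + B[0][2] = -2 + -4 = -6, A[1][1] + B[1][2] = 3 + -1 = 2, A[1][2] + B[2][2] = 9 + 9 = 18) = -6 (attained at k = 0)
  C[2][0] = min over k of (A[2][0] + B[0][0] = 1 + -4 = -3, A[2][1] + B[1][0] = 4 + 8 = 12, A[2][2] + B[2][0] = 6 + -4 = 2) = -3 (attained at k = 0)
  C[2][1] = min over k of (A[2][0] + B[0][1] = 1 + -3 = -2, A[2][1] + B[1][1] = 4 + 10 = 14, A[2][2] + B[2][1] = 6 + -3 = 3) = -2 (attained at k = 0)
  C[2][2] = min over k of (A[2][0] + B[0][2] = 1 + -4 = -3, A[2][1] + B[1][2] = 4 + -1 = 3, A[2][2] + B[2][2] = 6 + 9 = 15) = -3 (attained at k = 0)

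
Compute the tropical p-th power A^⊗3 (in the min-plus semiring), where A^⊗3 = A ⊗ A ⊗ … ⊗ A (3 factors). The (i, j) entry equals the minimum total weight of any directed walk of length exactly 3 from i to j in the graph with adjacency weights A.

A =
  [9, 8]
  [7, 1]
A^⊗3 =
  [16, 10]
  [9, 3]

Each entry (A^⊗3)_ij equals the minimum over all length-3 walks i = v_0 → v_1 → … → v_3 = j of Σ_t A[v_t][v_{t+1}]. For example, for (i, j) = (0, 1) we minimise over 4 possible intermediate vertex sequences; the minimum is 10, attained along the walk 0 → 1 → 1 → 1.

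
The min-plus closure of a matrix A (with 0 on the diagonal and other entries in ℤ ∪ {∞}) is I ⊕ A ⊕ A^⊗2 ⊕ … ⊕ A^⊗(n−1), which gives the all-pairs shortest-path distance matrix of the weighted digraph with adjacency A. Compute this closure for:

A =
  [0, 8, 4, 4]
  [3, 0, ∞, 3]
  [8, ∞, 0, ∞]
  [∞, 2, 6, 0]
Closure =
  [0, 6, 4, 4]
  [3, 0, 7, 3]
  [8, 14, 0, 12]
  [5, 2, 6, 0]

This is the Floyd-Warshall all-pairs shortest-path computation. For each intermediate vertex k = 0, 1, …, 3, update dist[i][j] ← min(dist[i][j], dist[i][k] + dist[k][j]). The final matrix gives, for each (i, j), the minimum total weight of any directed path from i to j (possibly empty when i = j).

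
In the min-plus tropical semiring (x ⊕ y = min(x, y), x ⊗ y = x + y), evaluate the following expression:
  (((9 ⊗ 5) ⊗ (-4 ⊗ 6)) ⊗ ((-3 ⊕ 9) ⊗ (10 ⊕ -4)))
(((9 ⊗ 5) ⊗ (-4 ⊗ 6)) ⊗ ((-3 ⊕ 9) ⊗ (10 ⊕ -4))) = 9

Expand innermost to outermost. Recall ⊕ takes the minimum of its arguments and ⊗ takes their sum. Working out the expression (((9 ⊗ 5) ⊗ (-4 ⊗ 6)) ⊗ ((-3 ⊕ 9) ⊗ (10 ⊕ -4))) gives 9.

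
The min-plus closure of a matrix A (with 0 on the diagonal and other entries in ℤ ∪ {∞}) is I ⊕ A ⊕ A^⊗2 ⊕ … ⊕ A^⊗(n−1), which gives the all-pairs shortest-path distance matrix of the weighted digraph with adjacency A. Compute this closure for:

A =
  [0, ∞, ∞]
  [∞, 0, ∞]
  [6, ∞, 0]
Closure =
  [0, ∞, ∞]
  [∞, 0, ∞]
  [6, ∞, 0]

This is the Floyd-Warshall all-pairs shortest-path computation. For each intermediate vertex k = 0, 1, …, 2, update dist[i][j] ← min(dist[i][j], dist[i][k] + dist[k][j]). The final matrix gives, for each (i, j), the minimum total weight of any directed path from i to j (possibly empty when i = j).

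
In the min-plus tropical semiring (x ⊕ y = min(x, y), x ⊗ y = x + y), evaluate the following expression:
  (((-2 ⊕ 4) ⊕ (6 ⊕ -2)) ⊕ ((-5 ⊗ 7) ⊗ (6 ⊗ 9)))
(((-2 ⊕ 4) ⊕ (6 ⊕ -2)) ⊕ ((-5 ⊗ 7) ⊗ (6 ⊗ 9))) = -2

Expand innermost to outermost. Recall ⊕ takes the minimum of its arguments and ⊗ takes their sum. Working out the expression (((-2 ⊕ 4) ⊕ (6 ⊕ -2)) ⊕ ((-5 ⊗ 7) ⊗ (6 ⊗ 9))) gives -2.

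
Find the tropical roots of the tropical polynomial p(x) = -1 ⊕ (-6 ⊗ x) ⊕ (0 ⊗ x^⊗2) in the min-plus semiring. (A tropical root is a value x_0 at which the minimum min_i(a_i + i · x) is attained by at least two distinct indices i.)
Roots: {-6, 5}

Each tropical root is a break point of the lower envelope of the lines y = a_i + i · x (there are 3 lines, with slopes 0, 1, ..., 2). Only the lines that attain the minimum somewhere contribute to roots; other lines are dominated. Here the surviving (envelope) indices are i = 2, i = 1, i = 0.
Intersections between consecutive envelope lines give the roots: for adjacent envelope indices i < j the intersection is x = (a_i − a_j) / (j − i). Reading off the sorted break points: {-6, 5}.
Verification: at each break x_0, at least two indices attain the minimum of min_i(a_i + i · x_0).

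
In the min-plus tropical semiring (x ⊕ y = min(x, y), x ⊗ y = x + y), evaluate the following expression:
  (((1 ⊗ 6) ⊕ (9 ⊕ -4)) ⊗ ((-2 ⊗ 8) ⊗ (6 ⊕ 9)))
(((1 ⊗ 6) ⊕ (9 ⊕ -4)) ⊗ ((-2 ⊗ 8) ⊗ (6 ⊕ 9))) = 8

Expand innermost to outermost. Recall ⊕ takes the minimum of its arguments and ⊗ takes their sum. Working out the expression (((1 ⊗ 6) ⊕ (9 ⊕ -4)) ⊗ ((-2 ⊗ 8) ⊗ (6 ⊕ 9))) gives 8.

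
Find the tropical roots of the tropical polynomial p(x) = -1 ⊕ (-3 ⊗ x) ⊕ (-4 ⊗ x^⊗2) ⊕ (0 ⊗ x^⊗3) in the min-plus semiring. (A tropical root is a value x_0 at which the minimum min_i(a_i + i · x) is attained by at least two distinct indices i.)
Roots: {-4, 1, 2}

Each tropical root is a break point of the lower envelope of the lines y = a_i + i · x (there are 4 lines, with slopes 0, 1, ..., 3). Only the lines that attain the minimum somewhere contribute to roots; other lines are dominated. Here the surviving (envelope) indices are i = 3, i = 2, i = 1, i = 0.
Intersections between consecutive envelope lines give the roots: for adjacent envelope indices i < j the intersection is x = (a_i − a_j) / (j − i). Reading off the sorted break points: {-4, 1, 2}.
Verification: at each break x_0, at least two indices attain the minimum of min_i(a_i + i · x_0).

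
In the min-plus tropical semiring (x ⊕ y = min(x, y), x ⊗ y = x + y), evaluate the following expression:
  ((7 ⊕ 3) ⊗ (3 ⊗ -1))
((7 ⊕ 3) ⊗ (3 ⊗ -1)) = 5

Expand innermost to outermost. Recall ⊕ takes the minimum of its arguments and ⊗ takes their sum. Working out the expression ((7 ⊕ 3) ⊗ (3 ⊗ -1)) gives 5.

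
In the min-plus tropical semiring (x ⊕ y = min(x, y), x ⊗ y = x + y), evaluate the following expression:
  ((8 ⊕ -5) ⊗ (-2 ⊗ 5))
((8 ⊕ -5) ⊗ (-2 ⊗ 5)) = -2

Expand innermost to outermost. Recall ⊕ takes the minimum of its arguments and ⊗ takes their sum. Working out the expression ((8 ⊕ -5) ⊗ (-2 ⊗ 5)) gives -2.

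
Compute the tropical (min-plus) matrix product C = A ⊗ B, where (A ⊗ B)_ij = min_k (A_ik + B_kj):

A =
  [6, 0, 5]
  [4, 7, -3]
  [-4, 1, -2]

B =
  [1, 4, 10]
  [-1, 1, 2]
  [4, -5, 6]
A ⊗ B =
  [-1, 0, 2]
  [1, -8, 3]
  [-3, -7, 3]

Apply the min-plus product entry-by-entry:
  C[0][0] = min over k of (A[0][0] + B[0][0] = 6 + 1 = 7, A[0][1] + B[1][0] = 0 + -1 = -1, A[0][2] + B[2][0] = 5 + 4 = 9) = -1 (attained at k = 1)
  C[0][1] = min over k of (A[0][0] + B[0][1] = 6 + 4 = 10, A[0][1] + B[1][1] = 0 + 1 = 1, A[0][2] + B[2][1] = 5 + -5 = 0) = 0 (attained at k = 2)
  C[0][2] = min over k of (A[0][0] + B[0][2] = 6 + 10 = 16, A[0][1] + B[1][2] = 0 + 2 = 2, A[0][2] + B[2][2] = 5 + 6 = 11) = 2 (attained at k = 1)
  C[1][0] = min over k of (A[1][0] + B[0][0] = 4 + 1 = 5, A[1][1] + B[1][0] = 7 + -1 = 6, A[1][2] + B[2][0] = -3 + 4 = 1) = 1 (attained at k = 2)
  C[1][1] = min over k of (A[1][0] + B[0][1] = 4 + 4 = 8, A[1][1] + B[1][1] = 7 + 1 = 8, A[1][2] + B[2][1] = -3 + -5 = -8) = -8 (attained at k = 2)
  C[1][2] = min over k of (A[1][0] + B[0][2] = 4 + 10 = 14, A[1][1] + B[1][2] = 7 + 2 = 9, A[1][2] + B[2][2] = -3 + 6 = 3) = 3 (attained at k = 2)
  C[2][0] = min over k of (A[2][0] + B[0][0] = -4 + 1 = -3, A[2][1] + B[1][0] = 1 + -1 = 0, A[2][2] + B[2][0] = -2 + 4 = 2) = -3 (attained at k = 0)
  C[2][1] = min over k of (A[2][0] + B[0][1] = -4 + 4 = 0, A[2][1] + B[1][1] = 1 + 1 = 2, A[2][2] + B[2][1] = -2 + -5 = -7) = -7 (attained at k = 2)
  C[2][2] = min over k of (A[2][0] + B[0][2] = -4 + 10 = 6, A[2][1] + B[1][2] = 1 + 2 = 3, A[2][2] + B[2][2] = -2 + 6 = 4) = 3 (attained at k = 1)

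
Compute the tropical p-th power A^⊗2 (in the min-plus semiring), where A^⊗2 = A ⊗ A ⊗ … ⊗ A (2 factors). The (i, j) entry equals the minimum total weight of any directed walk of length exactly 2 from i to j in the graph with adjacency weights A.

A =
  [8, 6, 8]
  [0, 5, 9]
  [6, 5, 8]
A^⊗2 =
  [6, 11, 15]
  [5, 6, 8]
  [5, 10, 14]

Each entry (A^⊗2)_ij equals the minimum over all length-2 walks i = v_0 → v_1 → … → v_2 = j of Σ_t A[v_t][v_{t+1}]. For example, for (i, j) = (0, 2) we minimise over 3 possible intermediate vertex sequences; the minimum is 15, attained along the walk 0 → 1 → 2.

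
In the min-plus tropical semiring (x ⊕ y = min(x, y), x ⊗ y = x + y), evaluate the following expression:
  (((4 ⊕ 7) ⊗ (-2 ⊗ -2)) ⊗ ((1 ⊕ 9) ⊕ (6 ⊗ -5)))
(((4 ⊕ 7) ⊗ (-2 ⊗ -2)) ⊗ ((1 ⊕ 9) ⊕ (6 ⊗ -5))) = 1

Expand innermost to outermost. Recall ⊕ takes the minimum of its arguments and ⊗ takes their sum. Working out the expression (((4 ⊕ 7) ⊗ (-2 ⊗ -2)) ⊗ ((1 ⊕ 9) ⊕ (6 ⊗ -5))) gives 1.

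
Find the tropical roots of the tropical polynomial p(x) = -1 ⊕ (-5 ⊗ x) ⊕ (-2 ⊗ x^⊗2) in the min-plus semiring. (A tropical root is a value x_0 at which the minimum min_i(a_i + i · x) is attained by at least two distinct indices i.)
Roots: {-3, 4}

Each tropical root is a break point of the lower envelope of the lines y = a_i + i · x (there are 3 lines, with slopes 0, 1, ..., 2). Only the lines that attain the minimum somewhere contribute to roots; other lines are dominated. Here the surviving (envelope) indices are i = 2, i = 1, i = 0.
Intersections between consecutive envelope lines give the roots: for adjacent envelope indices i < j the intersection is x = (a_i − a_j) / (j − i). Reading off the sorted break points: {-3, 4}.
Verification: at each break x_0, at least two indices attain the minimum of min_i(a_i + i · x_0).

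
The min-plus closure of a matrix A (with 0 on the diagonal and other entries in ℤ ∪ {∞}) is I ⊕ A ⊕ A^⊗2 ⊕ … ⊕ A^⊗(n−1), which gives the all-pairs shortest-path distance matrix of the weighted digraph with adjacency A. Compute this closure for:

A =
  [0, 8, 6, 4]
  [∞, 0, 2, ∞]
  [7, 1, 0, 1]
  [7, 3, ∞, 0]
Closure =
  [0, 7, 6, 4]
  [9, 0, 2, 3]
  [7, 1, 0, 1]
  [7, 3, 5, 0]

This is the Floyd-Warshall all-pairs shortest-path computation. For each intermediate vertex k = 0, 1, …, 3, update dist[i][j] ← min(dist[i][j], dist[i][k] + dist[k][j]). The final matrix gives, for each (i, j), the minimum total weight of any directed path from i to j (possibly empty when i = j).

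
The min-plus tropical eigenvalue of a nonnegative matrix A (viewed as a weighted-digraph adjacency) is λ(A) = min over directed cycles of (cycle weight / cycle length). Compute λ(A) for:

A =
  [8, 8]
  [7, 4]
λ(A) = 4

Enumerate directed cycles and compute their means (weight / length). Sample:
  cycle 0 → 0: weight = 8, length = 1, mean = 8/1 ≈ 8.000
  cycle 1 → 1: weight = 4, length = 1, mean = 4/1 ≈ 4.000
  cycle 0 → 1 → 0: weight = 15, length = 2, mean = 15/2 ≈ 7.500
  cycle 1 → 0 → 1: weight = 15, length = 2, mean = 15/2 ≈ 7.500
Minimum mean = 4.000, attained e.g. along the cycle 1 → 1 with weight 4 and length 1. So λ(A) = 4/1 = 4.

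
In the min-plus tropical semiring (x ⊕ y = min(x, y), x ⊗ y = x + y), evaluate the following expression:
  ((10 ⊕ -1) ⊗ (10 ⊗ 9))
((10 ⊕ -1) ⊗ (10 ⊗ 9)) = 18

Expand innermost to outermost. Recall ⊕ takes the minimum of its arguments and ⊗ takes their sum. Working out the expression ((10 ⊕ -1) ⊗ (10 ⊗ 9)) gives 18.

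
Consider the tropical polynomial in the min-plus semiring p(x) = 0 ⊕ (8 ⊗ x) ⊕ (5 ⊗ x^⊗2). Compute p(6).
p(6) = 0

A tropical monomial a ⊗ x^⊗i evaluates to a + i · x. Evaluating each term at x = 6:
  Term 0 contributes 0 + 0 · 6 = 0
  Term 1 contributes 8 + 1 · 6 = 14
  Term 2 contributes 5 + 2 · 6 = 17
p(6) = ⊕ of these = min[0, 14, 17] = 0.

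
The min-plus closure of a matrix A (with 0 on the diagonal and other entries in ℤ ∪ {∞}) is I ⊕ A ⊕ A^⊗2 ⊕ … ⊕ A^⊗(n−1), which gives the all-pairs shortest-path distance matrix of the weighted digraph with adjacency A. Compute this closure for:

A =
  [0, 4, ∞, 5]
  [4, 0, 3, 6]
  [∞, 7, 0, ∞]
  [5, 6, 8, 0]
Closure =
  [0, 4, 7, 5]
  [4, 0, 3, 6]
  [11, 7, 0, 13]
  [5, 6, 8, 0]

This is the Floyd-Warshall all-pairs shortest-path computation. For each intermediate vertex k = 0, 1, …, 3, update dist[i][j] ← min(dist[i][j], dist[i][k] + dist[k][j]). The final matrix gives, for each (i, j), the minimum total weight of any directed path from i to j (possibly empty when i = j).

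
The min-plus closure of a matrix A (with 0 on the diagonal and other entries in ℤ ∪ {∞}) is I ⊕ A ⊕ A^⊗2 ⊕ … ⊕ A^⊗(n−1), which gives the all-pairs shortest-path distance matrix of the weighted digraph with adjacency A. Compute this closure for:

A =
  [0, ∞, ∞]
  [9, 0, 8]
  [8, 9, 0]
Closure =
  [0, ∞, ∞]
  [9, 0, 8]
  [8, 9, 0]

This is the Floyd-Warshall all-pairs shortest-path computation. For each intermediate vertex k = 0, 1, …, 2, update dist[i][j] ← min(dist[i][j], dist[i][k] + dist[k][j]). The final matrix gives, for each (i, j), the minimum total weight of any directed path from i to j (possibly empty when i = j).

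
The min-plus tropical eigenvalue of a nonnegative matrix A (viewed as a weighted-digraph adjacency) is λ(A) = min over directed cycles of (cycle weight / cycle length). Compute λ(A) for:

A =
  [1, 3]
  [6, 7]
λ(A) = 1

Enumerate directed cycles and compute their means (weight / length). Sample:
  cycle 0 → 0: weight = 1, length = 1, mean = 1/1 ≈ 1.000
  cycle 1 → 1: weight = 7, length = 1, mean = 7/1 ≈ 7.000
  cycle 0 → 1 → 0: weight = 9, length = 2, mean = 9/2 ≈ 4.500
  cycle 1 → 0 → 1: weight = 9, length = 2, mean = 9/2 ≈ 4.500
Minimum mean = 1.000, attained e.g. along the cycle 0 → 0 with weight 1 and length 1. So λ(A) = 1/1 = 1.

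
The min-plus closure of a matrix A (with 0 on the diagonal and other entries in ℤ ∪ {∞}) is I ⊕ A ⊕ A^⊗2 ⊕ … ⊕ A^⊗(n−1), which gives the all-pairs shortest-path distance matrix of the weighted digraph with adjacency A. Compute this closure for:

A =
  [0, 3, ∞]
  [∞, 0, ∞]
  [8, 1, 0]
Closure =
  [0, 3, ∞]
  [∞, 0, ∞]
  [8, 1, 0]

This is the Floyd-Warshall all-pairs shortest-path computation. For each intermediate vertex k = 0, 1, …, 2, update dist[i][j] ← min(dist[i][j], dist[i][k] + dist[k][j]). The final matrix gives, for each (i, j), the minimum total weight of any directed path from i to j (possibly empty when i = j).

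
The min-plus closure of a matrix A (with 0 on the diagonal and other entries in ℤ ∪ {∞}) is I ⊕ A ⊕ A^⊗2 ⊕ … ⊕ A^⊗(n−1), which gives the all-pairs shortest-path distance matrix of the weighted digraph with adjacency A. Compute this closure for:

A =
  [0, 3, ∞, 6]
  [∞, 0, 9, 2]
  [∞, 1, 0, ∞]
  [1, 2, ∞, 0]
Closure =
  [0, 3, 12, 5]
  [3, 0, 9, 2]
  [4, 1, 0, 3]
  [1, 2, 11, 0]

This is the Floyd-Warshall all-pairs shortest-path computation. For each intermediate vertex k = 0, 1, …, 3, update dist[i][j] ← min(dist[i][j], dist[i][k] + dist[k][j]). The final matrix gives, for each (i, j), the minimum total weight of any directed path from i to j (possibly empty when i = j).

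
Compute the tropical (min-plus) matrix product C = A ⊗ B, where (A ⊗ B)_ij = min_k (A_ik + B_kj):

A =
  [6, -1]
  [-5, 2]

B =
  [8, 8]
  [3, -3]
A ⊗ B =
  [2, -4]
  [3, -1]

Apply the min-plus product entry-by-entry:
  C[0][0] = min over k of (A[0][0] + B[0][0] = 6 + 8 = 14, A[0][1] + B[1][0] = -1 + 3 = 2) = 2 (attained at k = 1)
  C[0][1] = min over k of (A[0][0] + B[0][1] = 6 + 8 = 14, A[0][1] + B[1][1] = -1 + -3 = -4) = -4 (attained at k = 1)
  C[1][0] = min over k of (A[1][0] + B[0][0] = -5 + 8 = 3, A[1][1] + B[1][0] = 2 + 3 = 5) = 3 (attained at k = 0)
  C[1][1] = min over k of (A[1][0] + B[0][1] = -5 + 8 = 3, A[1][1] + B[1][1] = 2 + -3 = -1) = -1 (attained at k = 1)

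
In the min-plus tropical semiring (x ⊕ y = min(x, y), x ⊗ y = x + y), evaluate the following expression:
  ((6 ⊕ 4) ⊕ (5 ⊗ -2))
((6 ⊕ 4) ⊕ (5 ⊗ -2)) = 3

Expand innermost to outermost. Recall ⊕ takes the minimum of its arguments and ⊗ takes their sum. Working out the expression ((6 ⊕ 4) ⊕ (5 ⊗ -2)) gives 3.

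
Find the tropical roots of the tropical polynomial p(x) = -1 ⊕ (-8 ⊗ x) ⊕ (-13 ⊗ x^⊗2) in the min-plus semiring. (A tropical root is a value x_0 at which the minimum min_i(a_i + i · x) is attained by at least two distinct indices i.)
Roots: {5, 7}

Each tropical root is a break point of the lower envelope of the lines y = a_i + i · x (there are 3 lines, with slopes 0, 1, ..., 2). Only the lines that attain the minimum somewhere contribute to roots; other lines are dominated. Here the surviving (envelope) indices are i = 2, i = 1, i = 0.
Intersections between consecutive envelope lines give the roots: for adjacent envelope indices i < j the intersection is x = (a_i − a_j) / (j − i). Reading off the sorted break points: {5, 7}.
Verification: at each break x_0, at least two indices attain the minimum of min_i(a_i + i · x_0).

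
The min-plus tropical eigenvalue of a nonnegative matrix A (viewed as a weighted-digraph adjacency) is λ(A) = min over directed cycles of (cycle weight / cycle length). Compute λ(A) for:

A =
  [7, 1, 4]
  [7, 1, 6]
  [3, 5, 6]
λ(A) = 1

Enumerate directed cycles and compute their means (weight / length). Sample:
  cycle 0 → 0: weight = 7, length = 1, mean = 7/1 ≈ 7.000
  cycle 1 → 1: weight = 1, length = 1, mean = 1/1 ≈ 1.000
  cycle 2 → 2: weight = 6, length = 1, mean = 6/1 ≈ 6.000
  cycle 0 → 1 → 0: weight = 8, length = 2, mean = 8/2 ≈ 4.000
  cycle 0 → 2 → 0: weight = 7, length = 2, mean = 7/2 ≈ 3.500
  cycle 1 → 0 → 1: weight = 8, length = 2, mean = 8/2 ≈ 4.000
Minimum mean = 1.000, attained e.g. along the cycle 1 → 1 with weight 1 and length 1. So λ(A) = 1/1 = 1.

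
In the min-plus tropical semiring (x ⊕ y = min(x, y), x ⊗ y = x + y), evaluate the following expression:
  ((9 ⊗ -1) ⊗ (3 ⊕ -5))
((9 ⊗ -1) ⊗ (3 ⊕ -5)) = 3

Expand innermost to outermost. Recall ⊕ takes the minimum of its arguments and ⊗ takes their sum. Working out the expression ((9 ⊗ -1) ⊗ (3 ⊕ -5)) gives 3.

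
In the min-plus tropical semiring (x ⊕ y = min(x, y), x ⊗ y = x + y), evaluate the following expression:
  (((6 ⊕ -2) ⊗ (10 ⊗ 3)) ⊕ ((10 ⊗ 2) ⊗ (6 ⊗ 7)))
(((6 ⊕ -2) ⊗ (10 ⊗ 3)) ⊕ ((10 ⊗ 2) ⊗ (6 ⊗ 7))) = 11

Expand innermost to outermost. Recall ⊕ takes the minimum of its arguments and ⊗ takes their sum. Working out the expression (((6 ⊕ -2) ⊗ (10 ⊗ 3)) ⊕ ((10 ⊗ 2) ⊗ (6 ⊗ 7))) gives 11.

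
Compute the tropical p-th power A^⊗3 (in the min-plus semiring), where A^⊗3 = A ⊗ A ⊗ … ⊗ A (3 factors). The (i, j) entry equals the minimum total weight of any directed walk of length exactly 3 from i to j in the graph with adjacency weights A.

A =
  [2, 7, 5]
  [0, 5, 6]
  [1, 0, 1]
A^⊗3 =
  [5, 6, 7]
  [4, 5, 6]
  [1, 2, 3]

Each entry (A^⊗3)_ij equals the minimum over all length-3 walks i = v_0 → v_1 → … → v_3 = j of Σ_t A[v_t][v_{t+1}]. For example, for (i, j) = (0, 2) we minimise over 9 possible intermediate vertex sequences; the minimum is 7, attained along the walk 0 → 2 → 2 → 2.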